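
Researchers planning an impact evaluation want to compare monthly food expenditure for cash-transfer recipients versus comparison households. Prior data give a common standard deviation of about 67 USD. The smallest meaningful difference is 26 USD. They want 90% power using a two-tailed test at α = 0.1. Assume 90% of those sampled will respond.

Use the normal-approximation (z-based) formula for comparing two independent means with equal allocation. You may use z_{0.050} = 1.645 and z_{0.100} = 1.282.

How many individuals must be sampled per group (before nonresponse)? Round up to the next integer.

n = 127 per group

n = (z_{α/2} + z_β)² · (σ₁² + σ₂²) / δ²
  = (1.645 + 1.282)² · (2·67² = 8978) / 26²
  = 8.5673 · 8978 / 676
  = 113.78
Adjust for 90% response: 113.78 / 0.90 = 126.43.
Round up → n = 127 per group.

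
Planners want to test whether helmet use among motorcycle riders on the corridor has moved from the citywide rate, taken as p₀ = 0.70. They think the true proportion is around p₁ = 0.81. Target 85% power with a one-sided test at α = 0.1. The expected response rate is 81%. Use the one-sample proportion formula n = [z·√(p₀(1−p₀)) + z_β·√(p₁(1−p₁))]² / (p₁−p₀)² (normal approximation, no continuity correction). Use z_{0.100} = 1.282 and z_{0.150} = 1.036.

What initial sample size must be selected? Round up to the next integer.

n = [z_α·√(p₀q₀) + z_β·√(p₁q₁)]² / (p₁ − p₀)²
  = [1.282·√(0.70·0.30) + 1.036·√(0.81·0.19)]² / (0.11)²
  = [1.282·0.4583 + 1.036·0.3923]² / 0.0121
  = [0.9939]² / 0.0121
  = 81.64
Adjust for 81% response: 81.64 / 0.81 = 100.79.
Round up → n = 101.

n = 101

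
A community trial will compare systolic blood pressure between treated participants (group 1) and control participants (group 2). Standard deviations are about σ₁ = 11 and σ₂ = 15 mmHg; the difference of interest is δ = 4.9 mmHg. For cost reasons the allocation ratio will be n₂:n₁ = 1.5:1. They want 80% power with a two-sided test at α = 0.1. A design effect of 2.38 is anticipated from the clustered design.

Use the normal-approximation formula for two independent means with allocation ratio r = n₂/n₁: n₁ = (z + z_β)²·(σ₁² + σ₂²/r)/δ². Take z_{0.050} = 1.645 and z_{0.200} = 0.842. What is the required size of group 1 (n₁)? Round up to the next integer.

n₁ = 167

n₁ = (z_{α/2} + z_β)² · (σ₁² + σ₂²/r) / δ²
   = (1.645 + 0.842)² · (11² + 15²/1.5) / 4.9²
   = 6.1852 · (121 + 150) / 24.01
   = 6.1852 · 271 / 24.01
   = 69.81
Design effect: 2.38 × 69.81 = 166.15.
Round up → n₁ = 167; n₂ = r·n₁ = 1.5 × 167 = 251.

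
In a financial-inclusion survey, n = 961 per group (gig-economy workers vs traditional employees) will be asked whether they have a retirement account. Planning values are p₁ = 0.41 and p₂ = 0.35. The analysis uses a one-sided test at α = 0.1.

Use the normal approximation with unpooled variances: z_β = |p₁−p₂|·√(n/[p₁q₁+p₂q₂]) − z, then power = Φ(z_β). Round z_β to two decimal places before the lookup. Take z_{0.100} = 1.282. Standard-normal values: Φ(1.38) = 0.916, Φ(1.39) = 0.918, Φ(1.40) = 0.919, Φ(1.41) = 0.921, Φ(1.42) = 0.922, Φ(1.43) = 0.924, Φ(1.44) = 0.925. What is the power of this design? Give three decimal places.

Power ≈ 0.924

z_β = |p₁−p₂|·√(n/[p₁q₁+p₂q₂]) − z_α
    = 0.06 · √(961/0.4694) − 1.282
    = 0.06 · 45.2470 − 1.282
    = 2.7148 − 1.282 = 1.4328 → 1.43
Power = Φ(1.43) = 0.924.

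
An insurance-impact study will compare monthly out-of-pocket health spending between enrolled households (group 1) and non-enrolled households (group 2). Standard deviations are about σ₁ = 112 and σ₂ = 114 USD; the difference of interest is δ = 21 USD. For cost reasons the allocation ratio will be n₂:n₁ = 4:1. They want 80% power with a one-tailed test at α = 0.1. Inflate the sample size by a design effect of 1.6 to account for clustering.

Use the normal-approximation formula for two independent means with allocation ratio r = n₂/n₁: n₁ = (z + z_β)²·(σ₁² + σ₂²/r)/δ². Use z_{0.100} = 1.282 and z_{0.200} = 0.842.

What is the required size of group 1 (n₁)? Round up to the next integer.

n₁ = 259

n₁ = (z_α + z_β)² · (σ₁² + σ₂²/r) / δ²
   = (1.282 + 0.842)² · (112² + 114²/4) / 21²
   = 4.5114 · (12544 + 3249) / 441
   = 4.5114 · 15793 / 441
   = 161.56
Design effect: 1.6 × 161.56 = 258.50.
Round up → n₁ = 259; n₂ = r·n₁ = 4 × 259 = 1036.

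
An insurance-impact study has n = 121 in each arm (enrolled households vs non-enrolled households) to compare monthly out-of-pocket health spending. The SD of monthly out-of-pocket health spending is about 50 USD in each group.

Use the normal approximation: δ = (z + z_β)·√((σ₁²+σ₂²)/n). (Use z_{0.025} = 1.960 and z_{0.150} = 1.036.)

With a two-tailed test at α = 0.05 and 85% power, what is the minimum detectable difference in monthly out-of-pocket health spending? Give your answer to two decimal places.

δ = (z_{α/2} + z_β) · √((σ₁²+σ₂²)/n)
  = (1.960 + 1.036) · √(5000/121)
  = 2.996 · √41.3223
  = 2.996 · 6.4282
  = 19.2590

Minimum detectable difference ≈ 19.26 USD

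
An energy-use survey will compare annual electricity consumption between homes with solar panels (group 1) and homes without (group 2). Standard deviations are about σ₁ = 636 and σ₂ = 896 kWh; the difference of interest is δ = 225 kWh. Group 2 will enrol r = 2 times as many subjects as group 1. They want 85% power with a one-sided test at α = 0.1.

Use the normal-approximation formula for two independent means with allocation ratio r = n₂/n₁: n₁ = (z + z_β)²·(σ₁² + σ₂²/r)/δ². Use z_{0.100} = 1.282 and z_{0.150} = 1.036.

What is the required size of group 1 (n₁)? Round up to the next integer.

n₁ = (z_α + z_β)² · (σ₁² + σ₂²/r) / δ²
   = (1.282 + 1.036)² · (636² + 896²/2) / 225²
   = 5.3731 · (404496 + 401408) / 50625
   = 5.3731 · 805904 / 50625
   = 85.54
Round up → n₁ = 86; n₂ = r·n₁ = 2 × 86 = 172.

n₁ = 86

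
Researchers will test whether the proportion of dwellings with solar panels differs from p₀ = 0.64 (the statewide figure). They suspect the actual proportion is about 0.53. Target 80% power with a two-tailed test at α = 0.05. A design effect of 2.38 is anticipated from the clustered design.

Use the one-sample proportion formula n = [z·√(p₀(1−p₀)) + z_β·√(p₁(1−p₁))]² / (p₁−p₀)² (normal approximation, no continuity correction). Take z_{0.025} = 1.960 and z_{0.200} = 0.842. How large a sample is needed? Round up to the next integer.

n = 365

n = [z_{α/2}·√(p₀q₀) + z_β·√(p₁q₁)]² / (p₁ − p₀)²
  = [1.960·√(0.64·0.36) + 0.842·√(0.53·0.47)]² / (-0.11)²
  = [1.960·0.4800 + 0.842·0.4991]² / 0.0121
  = [1.3610]² / 0.0121
  = 153.09
Design effect: 2.38 × 153.09 = 364.36.
Round up → n = 365.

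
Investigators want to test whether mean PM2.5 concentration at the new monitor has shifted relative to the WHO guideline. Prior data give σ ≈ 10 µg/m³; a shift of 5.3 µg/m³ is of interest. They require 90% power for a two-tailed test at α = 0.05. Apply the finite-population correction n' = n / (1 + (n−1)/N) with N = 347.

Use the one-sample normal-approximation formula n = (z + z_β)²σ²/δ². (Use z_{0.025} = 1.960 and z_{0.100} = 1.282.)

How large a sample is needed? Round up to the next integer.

n = (z_{α/2} + z_β)² · σ² / δ²
  = (1.960 + 1.282)² · 10² / 5.3²
  = 10.5106 · 100 / 28.09
  = 37.42
Finite-population correction (N = 347): 37.42 / (1 + (37.42 − 1)/347) = 33.86.
Round up → n = 34.

n = 34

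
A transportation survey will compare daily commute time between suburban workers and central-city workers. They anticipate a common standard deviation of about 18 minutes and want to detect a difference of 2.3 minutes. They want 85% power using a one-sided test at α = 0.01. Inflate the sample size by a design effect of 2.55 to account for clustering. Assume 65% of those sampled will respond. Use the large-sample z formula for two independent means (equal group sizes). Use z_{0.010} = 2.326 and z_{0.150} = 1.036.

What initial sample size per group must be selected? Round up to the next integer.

n = (z_α + z_β)² · (σ₁² + σ₂²) / δ²
  = (2.326 + 1.036)² · (2·18² = 648) / 2.3²
  = 11.3030 · 648 / 5.29
  = 1384.57
Design effect: 2.55 × 1384.57 = 3530.65.
Adjust for 65% response: 3530.65 / 0.65 = 5431.77.
Round up → n = 5432 per group.

n = 5432 per group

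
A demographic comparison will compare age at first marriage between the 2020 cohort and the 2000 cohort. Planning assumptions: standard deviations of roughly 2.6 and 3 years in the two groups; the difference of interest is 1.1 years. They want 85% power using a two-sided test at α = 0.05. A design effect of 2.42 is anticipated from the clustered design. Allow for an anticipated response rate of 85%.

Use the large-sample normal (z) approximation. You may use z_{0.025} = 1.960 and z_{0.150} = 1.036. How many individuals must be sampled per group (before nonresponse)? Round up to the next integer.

n = (z_{α/2} + z_β)² · (σ₁² + σ₂²) / δ²
  = (1.960 + 1.036)² · (2.6² + 3² = 15.76) / 1.1²
  = 8.9760 · 15.76 / 1.21
  = 116.91
Design effect: 2.42 × 116.91 = 282.92.
Adjust for 85% response: 282.92 / 0.85 = 332.85.
Round up → n = 333 per group.

n = 333 per group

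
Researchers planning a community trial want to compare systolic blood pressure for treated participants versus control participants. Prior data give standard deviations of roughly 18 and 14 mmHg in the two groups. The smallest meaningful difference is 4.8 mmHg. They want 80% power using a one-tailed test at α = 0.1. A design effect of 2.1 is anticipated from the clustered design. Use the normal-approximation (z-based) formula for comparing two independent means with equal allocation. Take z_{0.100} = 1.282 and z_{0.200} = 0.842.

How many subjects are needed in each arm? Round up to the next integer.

n = 214 per group

n = (z_α + z_β)² · (σ₁² + σ₂²) / δ²
  = (1.282 + 0.842)² · (18² + 14² = 520) / 4.8²
  = 4.5114 · 520 / 23.04
  = 101.82
Design effect: 2.1 × 101.82 = 213.82.
Round up → n = 214 per group.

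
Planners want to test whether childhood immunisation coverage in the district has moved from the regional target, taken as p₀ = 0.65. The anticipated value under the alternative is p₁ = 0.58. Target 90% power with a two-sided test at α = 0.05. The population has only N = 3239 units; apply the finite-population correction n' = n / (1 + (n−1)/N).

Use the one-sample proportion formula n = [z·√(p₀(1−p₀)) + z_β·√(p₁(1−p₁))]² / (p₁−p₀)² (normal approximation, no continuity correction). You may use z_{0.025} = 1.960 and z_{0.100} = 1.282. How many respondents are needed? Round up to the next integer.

n = 435

n = [z_{α/2}·√(p₀q₀) + z_β·√(p₁q₁)]² / (p₁ − p₀)²
  = [1.960·√(0.65·0.35) + 1.282·√(0.58·0.42)]² / (-0.07)²
  = [1.960·0.4770 + 1.282·0.4936]² / 0.0049
  = [1.5676]² / 0.0049
  = 501.51
Finite-population correction (N = 3239): 501.51 / (1 + (501.51 − 1)/3239) = 434.38.
Round up → n = 435.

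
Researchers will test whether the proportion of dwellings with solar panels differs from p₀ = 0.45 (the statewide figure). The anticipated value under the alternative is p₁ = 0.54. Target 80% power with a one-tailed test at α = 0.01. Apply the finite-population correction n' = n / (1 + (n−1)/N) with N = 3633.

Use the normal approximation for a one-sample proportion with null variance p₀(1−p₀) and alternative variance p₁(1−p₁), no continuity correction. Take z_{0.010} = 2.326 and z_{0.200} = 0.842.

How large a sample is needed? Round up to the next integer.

n = 284

n = [z_α·√(p₀q₀) + z_β·√(p₁q₁)]² / (p₁ − p₀)²
  = [2.326·√(0.45·0.55) + 0.842·√(0.54·0.46)]² / (0.09)²
  = [2.326·0.4975 + 0.842·0.4984]² / 0.0081
  = [1.5768]² / 0.0081
  = 306.96
Finite-population correction (N = 3633): 306.96 / (1 + (306.96 − 1)/3633) = 283.12.
Round up → n = 284.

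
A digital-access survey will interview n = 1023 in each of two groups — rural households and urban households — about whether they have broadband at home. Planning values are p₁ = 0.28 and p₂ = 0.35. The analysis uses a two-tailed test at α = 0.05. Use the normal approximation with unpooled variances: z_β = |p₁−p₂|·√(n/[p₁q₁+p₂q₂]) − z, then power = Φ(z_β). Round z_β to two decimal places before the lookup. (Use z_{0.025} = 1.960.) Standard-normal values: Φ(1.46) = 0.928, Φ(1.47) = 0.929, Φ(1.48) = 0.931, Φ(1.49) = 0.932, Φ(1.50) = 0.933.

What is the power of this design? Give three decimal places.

Power ≈ 0.928

z_β = |p₁−p₂|·√(n/[p₁q₁+p₂q₂]) − z_{α/2}
    = 0.07 · √(1023/0.4291) − 1.960
    = 0.07 · 48.8268 − 1.960
    = 3.4179 − 1.960 = 1.4579 → 1.46
Power = Φ(1.46) = 0.928.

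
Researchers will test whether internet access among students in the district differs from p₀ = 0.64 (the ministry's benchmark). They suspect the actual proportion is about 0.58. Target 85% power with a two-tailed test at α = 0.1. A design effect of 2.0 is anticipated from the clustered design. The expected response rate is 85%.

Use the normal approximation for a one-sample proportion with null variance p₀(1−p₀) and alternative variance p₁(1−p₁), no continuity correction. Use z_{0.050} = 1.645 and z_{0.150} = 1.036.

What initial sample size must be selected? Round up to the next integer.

n = [z_{α/2}·√(p₀q₀) + z_β·√(p₁q₁)]² / (p₁ − p₀)²
  = [1.645·√(0.64·0.36) + 1.036·√(0.58·0.42)]² / (-0.06)²
  = [1.645·0.4800 + 1.036·0.4936]² / 0.0036
  = [1.3009]² / 0.0036
  = 470.11
Design effect: 2.0 × 470.11 = 940.23.
Adjust for 85% response: 940.23 / 0.85 = 1106.15.
Round up → n = 1107.

n = 1107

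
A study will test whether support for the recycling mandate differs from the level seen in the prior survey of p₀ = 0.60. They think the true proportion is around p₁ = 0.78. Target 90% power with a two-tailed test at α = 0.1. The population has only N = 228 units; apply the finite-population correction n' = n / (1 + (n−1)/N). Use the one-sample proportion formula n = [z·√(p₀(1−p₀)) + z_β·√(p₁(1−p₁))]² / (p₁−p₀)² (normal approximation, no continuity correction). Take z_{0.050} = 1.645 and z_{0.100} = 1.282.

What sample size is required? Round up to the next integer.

n = [z_{α/2}·√(p₀q₀) + z_β·√(p₁q₁)]² / (p₁ − p₀)²
  = [1.645·√(0.60·0.40) + 1.282·√(0.78·0.22)]² / (0.18)²
  = [1.645·0.4899 + 1.282·0.4142]² / 0.0324
  = [1.3369]² / 0.0324
  = 55.17
Finite-population correction (N = 228): 55.17 / (1 + (55.17 − 1)/228) = 44.58.
Round up → n = 45.

n = 45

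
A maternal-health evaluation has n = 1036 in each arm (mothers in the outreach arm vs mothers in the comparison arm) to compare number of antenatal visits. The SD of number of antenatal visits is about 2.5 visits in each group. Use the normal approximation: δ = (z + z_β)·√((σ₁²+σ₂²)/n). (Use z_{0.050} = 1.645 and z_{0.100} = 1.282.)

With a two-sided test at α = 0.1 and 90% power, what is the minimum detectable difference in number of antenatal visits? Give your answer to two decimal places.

Minimum detectable difference ≈ 0.32 visits

δ = (z_{α/2} + z_β) · √((σ₁²+σ₂²)/n)
  = (1.645 + 1.282) · √(12.5/1036)
  = 2.927 · √0.01207
  = 2.927 · 0.1098
  = 0.3215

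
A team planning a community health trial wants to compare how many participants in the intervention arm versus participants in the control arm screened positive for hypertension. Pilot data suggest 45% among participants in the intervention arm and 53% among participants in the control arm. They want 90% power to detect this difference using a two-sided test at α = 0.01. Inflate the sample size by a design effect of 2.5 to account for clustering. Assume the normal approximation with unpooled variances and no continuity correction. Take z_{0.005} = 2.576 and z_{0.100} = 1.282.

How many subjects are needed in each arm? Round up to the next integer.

n = (z_{α/2} + z_β)² · [p₁(1−p₁) + p₂(1−p₂)] / (p₁ − p₂)²
  = (2.576 + 1.282)² · (0.45·0.55 + 0.53·0.47) / (-0.08)²
  = (3.858)² · (0.2475 + 0.2491) / 0.0064
  = 14.8842 · 0.4966 / 0.0064
  = 1154.92
Design effect: 2.5 × 1154.92 = 2887.30.
Round up → n = 2888 per group.

n = 2888 per group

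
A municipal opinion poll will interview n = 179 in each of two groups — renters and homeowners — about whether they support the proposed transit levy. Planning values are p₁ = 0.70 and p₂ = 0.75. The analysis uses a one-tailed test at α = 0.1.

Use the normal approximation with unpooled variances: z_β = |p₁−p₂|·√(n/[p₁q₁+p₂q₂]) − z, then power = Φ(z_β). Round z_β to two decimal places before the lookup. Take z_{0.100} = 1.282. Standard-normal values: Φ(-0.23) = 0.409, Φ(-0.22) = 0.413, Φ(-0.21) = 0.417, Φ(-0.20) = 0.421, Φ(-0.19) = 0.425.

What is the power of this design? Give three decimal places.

z_β = |p₁−p₂|·√(n/[p₁q₁+p₂q₂]) − z_α
    = 0.05 · √(179/0.3975) − 1.282
    = 0.05 · 21.2206 − 1.282
    = 1.0610 − 1.282 = -0.2210 → -0.22
Power = Φ(-0.22) = 0.413.

Power ≈ 0.413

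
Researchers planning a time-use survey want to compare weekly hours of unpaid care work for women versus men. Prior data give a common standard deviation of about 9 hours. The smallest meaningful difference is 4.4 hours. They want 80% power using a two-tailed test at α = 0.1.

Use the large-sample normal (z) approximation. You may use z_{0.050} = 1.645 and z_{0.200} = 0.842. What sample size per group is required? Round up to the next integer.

n = 52 per group

n = (z_{α/2} + z_β)² · (σ₁² + σ₂²) / δ²
  = (1.645 + 0.842)² · (2·9² = 162) / 4.4²
  = 6.1852 · 162 / 19.36
  = 51.76
Round up → n = 52 per group.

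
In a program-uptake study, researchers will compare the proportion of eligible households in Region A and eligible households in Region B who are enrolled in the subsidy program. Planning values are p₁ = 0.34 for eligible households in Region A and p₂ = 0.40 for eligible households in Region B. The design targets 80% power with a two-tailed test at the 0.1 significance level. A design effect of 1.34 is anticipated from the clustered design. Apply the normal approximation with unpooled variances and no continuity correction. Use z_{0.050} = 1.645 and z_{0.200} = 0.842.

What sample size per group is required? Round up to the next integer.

n = 1070 per group

n = (z_{α/2} + z_β)² · [p₁(1−p₁) + p₂(1−p₂)] / (p₁ − p₂)²
  = (1.645 + 0.842)² · (0.34·0.66 + 0.40·0.60) / (-0.06)²
  = (2.487)² · (0.2244 + 0.2400) / 0.0036
  = 6.1852 · 0.4644 / 0.0036
  = 797.89
Design effect: 1.34 × 797.89 = 1069.17.
Round up → n = 1070 per group.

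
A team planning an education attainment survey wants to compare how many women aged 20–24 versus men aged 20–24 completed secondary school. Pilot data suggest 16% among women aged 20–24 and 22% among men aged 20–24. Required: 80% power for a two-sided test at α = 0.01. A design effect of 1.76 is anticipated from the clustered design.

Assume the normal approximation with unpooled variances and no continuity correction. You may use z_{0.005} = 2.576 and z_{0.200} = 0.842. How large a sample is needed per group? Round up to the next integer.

n = 1748 per group

n = (z_{α/2} + z_β)² · [p₁(1−p₁) + p₂(1−p₂)] / (p₁ − p₂)²
  = (2.576 + 0.842)² · (0.16·0.84 + 0.22·0.78) / (-0.06)²
  = (3.418)² · (0.1344 + 0.1716) / 0.0036
  = 11.6827 · 0.3060 / 0.0036
  = 993.03
Design effect: 1.76 × 993.03 = 1747.74.
Round up → n = 1748 per group.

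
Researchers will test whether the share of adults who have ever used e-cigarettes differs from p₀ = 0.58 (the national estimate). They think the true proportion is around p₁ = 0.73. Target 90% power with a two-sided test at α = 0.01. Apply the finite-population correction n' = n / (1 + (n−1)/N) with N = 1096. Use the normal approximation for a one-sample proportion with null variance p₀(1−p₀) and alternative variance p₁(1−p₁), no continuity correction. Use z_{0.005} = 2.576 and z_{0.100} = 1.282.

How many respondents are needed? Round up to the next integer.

n = [z_{α/2}·√(p₀q₀) + z_β·√(p₁q₁)]² / (p₁ − p₀)²
  = [2.576·√(0.58·0.42) + 1.282·√(0.73·0.27)]² / (0.15)²
  = [2.576·0.4936 + 1.282·0.4440]² / 0.0225
  = [1.8406]² / 0.0225
  = 150.56
Finite-population correction (N = 1096): 150.56 / (1 + (150.56 − 1)/1096) = 132.48.
Round up → n = 133.

n = 133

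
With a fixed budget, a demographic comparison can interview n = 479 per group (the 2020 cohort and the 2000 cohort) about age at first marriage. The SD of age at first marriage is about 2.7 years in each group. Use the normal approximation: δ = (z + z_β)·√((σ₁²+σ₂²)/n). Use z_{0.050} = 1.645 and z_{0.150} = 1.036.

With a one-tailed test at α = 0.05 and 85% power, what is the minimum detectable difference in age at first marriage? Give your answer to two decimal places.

Minimum detectable difference ≈ 0.47 years

δ = (z_α + z_β) · √((σ₁²+σ₂²)/n)
  = (1.645 + 1.036) · √(14.58/479)
  = 2.681 · √0.03044
  = 2.681 · 0.1745
  = 0.4677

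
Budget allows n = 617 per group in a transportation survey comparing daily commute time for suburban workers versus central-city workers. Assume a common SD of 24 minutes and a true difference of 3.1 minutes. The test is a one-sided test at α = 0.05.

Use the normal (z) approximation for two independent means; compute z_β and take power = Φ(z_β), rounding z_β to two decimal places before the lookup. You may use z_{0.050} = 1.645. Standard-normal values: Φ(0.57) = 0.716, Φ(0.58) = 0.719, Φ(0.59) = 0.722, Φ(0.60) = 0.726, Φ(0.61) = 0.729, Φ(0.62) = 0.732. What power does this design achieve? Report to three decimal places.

Power ≈ 0.732

z_β = δ·√(n/(σ₁²+σ₂²)) − z_α
    = 3.1 · √(617/1152) − 1.645
    = 3.1 · 0.73184 − 1.645
    = 2.2687 − 1.645 = 0.6237 → 0.62
Power = Φ(0.62) = 0.732.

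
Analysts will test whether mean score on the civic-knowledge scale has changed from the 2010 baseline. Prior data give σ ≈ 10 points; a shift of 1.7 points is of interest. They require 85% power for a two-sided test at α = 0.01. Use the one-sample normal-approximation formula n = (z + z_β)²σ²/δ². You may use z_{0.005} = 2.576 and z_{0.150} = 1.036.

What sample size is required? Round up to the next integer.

n = (z_{α/2} + z_β)² · σ² / δ²
  = (2.576 + 1.036)² · 10² / 1.7²
  = 13.0465 · 100 / 2.89
  = 451.44
Round up → n = 452.

n = 452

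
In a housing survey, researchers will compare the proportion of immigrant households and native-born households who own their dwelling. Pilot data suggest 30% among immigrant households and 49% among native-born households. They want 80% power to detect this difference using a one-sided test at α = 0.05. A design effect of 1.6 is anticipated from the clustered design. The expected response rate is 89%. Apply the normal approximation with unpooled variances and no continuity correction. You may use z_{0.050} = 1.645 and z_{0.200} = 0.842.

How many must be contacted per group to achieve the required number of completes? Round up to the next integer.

n = 142 per group

n = (z_α + z_β)² · [p₁(1−p₁) + p₂(1−p₂)] / (p₁ − p₂)²
  = (1.645 + 0.842)² · (0.30·0.70 + 0.49·0.51) / (-0.19)²
  = (2.487)² · (0.2100 + 0.2499) / 0.0361
  = 6.1852 · 0.4599 / 0.0361
  = 78.80
Design effect: 1.6 × 78.80 = 126.07.
Adjust for 89% response: 126.07 / 0.89 = 141.66.
Round up → n = 142 per group.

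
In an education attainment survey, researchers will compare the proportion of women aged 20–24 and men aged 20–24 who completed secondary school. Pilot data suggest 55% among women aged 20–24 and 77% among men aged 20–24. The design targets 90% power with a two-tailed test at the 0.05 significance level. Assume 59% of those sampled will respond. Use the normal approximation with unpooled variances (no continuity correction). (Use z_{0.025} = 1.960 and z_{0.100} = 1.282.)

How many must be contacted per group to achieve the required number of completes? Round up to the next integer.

n = 157 per group

n = (z_{α/2} + z_β)² · [p₁(1−p₁) + p₂(1−p₂)] / (p₁ − p₂)²
  = (1.960 + 1.282)² · (0.55·0.45 + 0.77·0.23) / (-0.22)²
  = (3.242)² · (0.2475 + 0.1771) / 0.0484
  = 10.5106 · 0.4246 / 0.0484
  = 92.21
Adjust for 59% response: 92.21 / 0.59 = 156.28.
Round up → n = 157 per group.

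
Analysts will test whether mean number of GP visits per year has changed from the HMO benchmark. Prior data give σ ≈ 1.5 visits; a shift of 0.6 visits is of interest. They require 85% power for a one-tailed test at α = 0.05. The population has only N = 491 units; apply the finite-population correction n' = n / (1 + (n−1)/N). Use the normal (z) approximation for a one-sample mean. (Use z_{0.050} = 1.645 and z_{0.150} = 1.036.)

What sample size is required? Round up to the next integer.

n = (z_α + z_β)² · σ² / δ²
  = (1.645 + 1.036)² · 1.5² / 0.6²
  = 7.1878 · 2.25 / 0.36
  = 44.92
Finite-population correction (N = 491): 44.92 / (1 + (44.92 − 1)/491) = 41.23.
Round up → n = 42.

n = 42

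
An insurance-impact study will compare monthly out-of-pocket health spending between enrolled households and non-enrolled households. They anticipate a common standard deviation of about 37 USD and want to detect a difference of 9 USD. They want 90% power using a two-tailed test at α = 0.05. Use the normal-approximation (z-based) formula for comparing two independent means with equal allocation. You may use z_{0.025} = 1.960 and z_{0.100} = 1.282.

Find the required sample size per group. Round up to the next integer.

n = (z_{α/2} + z_β)² · (σ₁² + σ₂²) / δ²
  = (1.960 + 1.282)² · (2·37² = 2738) / 9²
  = 10.5106 · 2738 / 81
  = 355.28
Round up → n = 356 per group.

n = 356 per group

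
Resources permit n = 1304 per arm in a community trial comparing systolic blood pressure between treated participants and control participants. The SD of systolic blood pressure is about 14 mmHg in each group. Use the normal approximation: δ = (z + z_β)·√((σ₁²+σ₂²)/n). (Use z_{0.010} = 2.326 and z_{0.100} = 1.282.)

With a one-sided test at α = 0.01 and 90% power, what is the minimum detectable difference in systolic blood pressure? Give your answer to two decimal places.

Minimum detectable difference ≈ 1.98 mmHg

δ = (z_α + z_β) · √((σ₁²+σ₂²)/n)
  = (2.326 + 1.282) · √(392/1304)
  = 3.608 · √0.30061
  = 3.608 · 0.5483
  = 1.9782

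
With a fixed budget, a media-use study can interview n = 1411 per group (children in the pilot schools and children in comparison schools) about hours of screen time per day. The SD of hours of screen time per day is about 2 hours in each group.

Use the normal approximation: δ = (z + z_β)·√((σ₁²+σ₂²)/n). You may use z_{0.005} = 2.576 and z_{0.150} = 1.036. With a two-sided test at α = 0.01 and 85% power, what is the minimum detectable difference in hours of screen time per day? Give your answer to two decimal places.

Minimum detectable difference ≈ 0.27 hours

δ = (z_{α/2} + z_β) · √((σ₁²+σ₂²)/n)
  = (2.576 + 1.036) · √(8/1411)
  = 3.612 · √0.00567
  = 3.612 · 0.0753
  = 0.2720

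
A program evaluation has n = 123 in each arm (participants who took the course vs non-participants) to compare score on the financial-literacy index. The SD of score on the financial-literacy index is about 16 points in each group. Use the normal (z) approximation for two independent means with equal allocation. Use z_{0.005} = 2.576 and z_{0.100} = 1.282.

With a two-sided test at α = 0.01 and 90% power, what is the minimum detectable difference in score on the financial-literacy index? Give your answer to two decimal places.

Minimum detectable difference ≈ 7.87 points

δ = (z_{α/2} + z_β) · √((σ₁²+σ₂²)/n)
  = (2.576 + 1.282) · √(512/123)
  = 3.858 · √4.1626
  = 3.858 · 2.0402
  = 7.8713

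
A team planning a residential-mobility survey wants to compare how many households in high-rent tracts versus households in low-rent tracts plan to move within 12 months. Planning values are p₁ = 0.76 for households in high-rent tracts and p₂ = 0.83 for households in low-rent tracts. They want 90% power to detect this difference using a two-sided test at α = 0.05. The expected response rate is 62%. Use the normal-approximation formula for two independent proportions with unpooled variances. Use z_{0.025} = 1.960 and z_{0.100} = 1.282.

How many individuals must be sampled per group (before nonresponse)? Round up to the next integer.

n = 1120 per group

n = (z_{α/2} + z_β)² · [p₁(1−p₁) + p₂(1−p₂)] / (p₁ − p₂)²
  = (1.960 + 1.282)² · (0.76·0.24 + 0.83·0.17) / (-0.07)²
  = (3.242)² · (0.1824 + 0.1411) / 0.0049
  = 10.5106 · 0.3235 / 0.0049
  = 693.91
Adjust for 62% response: 693.91 / 0.62 = 1119.21.
Round up → n = 1120 per group.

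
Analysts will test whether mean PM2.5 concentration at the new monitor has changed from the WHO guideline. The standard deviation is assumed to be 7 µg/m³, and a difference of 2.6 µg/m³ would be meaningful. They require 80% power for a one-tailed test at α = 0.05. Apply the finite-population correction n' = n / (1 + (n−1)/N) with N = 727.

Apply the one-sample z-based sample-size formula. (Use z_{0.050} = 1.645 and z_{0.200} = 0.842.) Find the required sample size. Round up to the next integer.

n = (z_α + z_β)² · σ² / δ²
  = (1.645 + 0.842)² · 7² / 2.6²
  = 6.1852 · 49 / 6.76
  = 44.83
Finite-population correction (N = 727): 44.83 / (1 + (44.83 − 1)/727) = 42.28.
Round up → n = 43.

n = 43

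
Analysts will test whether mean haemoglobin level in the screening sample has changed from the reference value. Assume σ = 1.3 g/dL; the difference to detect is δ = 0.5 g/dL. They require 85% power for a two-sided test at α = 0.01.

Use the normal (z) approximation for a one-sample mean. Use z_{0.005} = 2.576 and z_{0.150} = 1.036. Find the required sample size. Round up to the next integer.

n = 89

n = (z_{α/2} + z_β)² · σ² / δ²
  = (2.576 + 1.036)² · 1.3² / 0.5²
  = 13.0465 · 1.69 / 0.25
  = 88.19
Round up → n = 89.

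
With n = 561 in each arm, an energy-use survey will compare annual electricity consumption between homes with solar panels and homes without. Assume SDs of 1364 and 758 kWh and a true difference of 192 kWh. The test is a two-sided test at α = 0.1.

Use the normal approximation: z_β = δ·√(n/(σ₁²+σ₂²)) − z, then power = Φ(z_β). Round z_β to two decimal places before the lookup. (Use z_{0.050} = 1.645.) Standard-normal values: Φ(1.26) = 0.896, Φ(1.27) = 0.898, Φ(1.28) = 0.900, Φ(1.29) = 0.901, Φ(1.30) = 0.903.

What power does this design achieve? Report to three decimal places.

Power ≈ 0.898

z_β = δ·√(n/(σ₁²+σ₂²)) − z_{α/2}
    = 192 · √(561/2435060) − 1.645
    = 192 · 0.01518 − 1.645
    = 2.9143 − 1.645 = 1.2693 → 1.27
Power = Φ(1.27) = 0.898.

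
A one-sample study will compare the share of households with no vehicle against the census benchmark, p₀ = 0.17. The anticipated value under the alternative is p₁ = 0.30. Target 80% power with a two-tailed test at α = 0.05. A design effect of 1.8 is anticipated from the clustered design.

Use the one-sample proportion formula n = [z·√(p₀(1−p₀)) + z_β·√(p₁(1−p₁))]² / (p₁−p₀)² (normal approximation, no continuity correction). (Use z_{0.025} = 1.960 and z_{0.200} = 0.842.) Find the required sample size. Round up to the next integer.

n = 135

n = [z_{α/2}·√(p₀q₀) + z_β·√(p₁q₁)]² / (p₁ − p₀)²
  = [1.960·√(0.17·0.83) + 0.842·√(0.30·0.70)]² / (0.13)²
  = [1.960·0.3756 + 0.842·0.4583]² / 0.0169
  = [1.1221]² / 0.0169
  = 74.50
Design effect: 1.8 × 74.50 = 134.10.
Round up → n = 135.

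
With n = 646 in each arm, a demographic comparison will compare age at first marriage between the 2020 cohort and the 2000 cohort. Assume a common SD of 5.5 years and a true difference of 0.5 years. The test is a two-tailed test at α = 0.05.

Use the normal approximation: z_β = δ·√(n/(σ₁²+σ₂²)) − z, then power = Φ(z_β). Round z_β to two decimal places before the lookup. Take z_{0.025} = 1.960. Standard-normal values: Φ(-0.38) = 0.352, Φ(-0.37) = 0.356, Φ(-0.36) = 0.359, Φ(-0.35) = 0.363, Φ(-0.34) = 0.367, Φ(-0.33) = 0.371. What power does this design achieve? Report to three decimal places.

Power ≈ 0.371

z_β = δ·√(n/(σ₁²+σ₂²)) − z_{α/2}
    = 0.5 · √(646/60.5) − 1.960
    = 0.5 · 3.26767 − 1.960
    = 1.6338 − 1.960 = -0.3262 → -0.33
Power = Φ(-0.33) = 0.371.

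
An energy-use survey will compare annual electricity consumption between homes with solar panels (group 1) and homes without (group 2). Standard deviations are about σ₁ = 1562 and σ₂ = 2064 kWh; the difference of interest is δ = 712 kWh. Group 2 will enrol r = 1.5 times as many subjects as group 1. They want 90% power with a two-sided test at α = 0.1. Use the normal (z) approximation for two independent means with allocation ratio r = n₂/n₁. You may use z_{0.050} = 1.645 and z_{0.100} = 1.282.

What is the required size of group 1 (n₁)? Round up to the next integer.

n₁ = (z_{α/2} + z_β)² · (σ₁² + σ₂²/r) / δ²
   = (1.645 + 1.282)² · (1562² + 2064²/1.5) / 712²
   = 8.5673 · (2439844 + 2840064) / 506944
   = 8.5673 · 5279908 / 506944
   = 89.23
Round up → n₁ = 90; n₂ = r·n₁ = 1.5 × 90 = 135.

n₁ = 90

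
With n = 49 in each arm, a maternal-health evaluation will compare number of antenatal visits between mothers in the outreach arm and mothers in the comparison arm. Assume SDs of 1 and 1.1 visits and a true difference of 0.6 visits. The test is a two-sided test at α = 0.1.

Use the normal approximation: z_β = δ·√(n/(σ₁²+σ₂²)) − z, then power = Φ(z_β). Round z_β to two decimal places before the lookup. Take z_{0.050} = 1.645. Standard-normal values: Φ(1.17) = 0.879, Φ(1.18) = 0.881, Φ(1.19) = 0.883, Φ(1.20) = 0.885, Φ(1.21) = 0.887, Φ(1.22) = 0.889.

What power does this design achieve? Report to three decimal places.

z_β = δ·√(n/(σ₁²+σ₂²)) − z_{α/2}
    = 0.6 · √(49/2.21) − 1.645
    = 0.6 · 4.70871 − 1.645
    = 2.8252 − 1.645 = 1.1802 → 1.18
Power = Φ(1.18) = 0.881.

Power ≈ 0.881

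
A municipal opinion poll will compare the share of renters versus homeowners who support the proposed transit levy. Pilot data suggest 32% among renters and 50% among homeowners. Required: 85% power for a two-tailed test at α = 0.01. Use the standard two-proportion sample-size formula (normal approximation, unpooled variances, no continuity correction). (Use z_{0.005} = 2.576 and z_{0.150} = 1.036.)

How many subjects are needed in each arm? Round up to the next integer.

n = 189 per group

n = (z_{α/2} + z_β)² · [p₁(1−p₁) + p₂(1−p₂)] / (p₁ − p₂)²
  = (2.576 + 1.036)² · (0.32·0.68 + 0.50·0.50) / (-0.18)²
  = (3.612)² · (0.2176 + 0.2500) / 0.0324
  = 13.0465 · 0.4676 / 0.0324
  = 188.29
Round up → n = 189 per group.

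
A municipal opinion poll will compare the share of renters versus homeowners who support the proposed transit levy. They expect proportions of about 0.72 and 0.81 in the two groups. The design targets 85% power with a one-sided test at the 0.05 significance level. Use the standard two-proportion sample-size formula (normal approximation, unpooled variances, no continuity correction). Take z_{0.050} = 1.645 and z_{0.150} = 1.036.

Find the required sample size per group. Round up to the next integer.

n = 316 per group

n = (z_α + z_β)² · [p₁(1−p₁) + p₂(1−p₂)] / (p₁ − p₂)²
  = (1.645 + 1.036)² · (0.72·0.28 + 0.81·0.19) / (-0.09)²
  = (2.681)² · (0.2016 + 0.1539) / 0.0081
  = 7.1878 · 0.3555 / 0.0081
  = 315.46
Round up → n = 316 per group.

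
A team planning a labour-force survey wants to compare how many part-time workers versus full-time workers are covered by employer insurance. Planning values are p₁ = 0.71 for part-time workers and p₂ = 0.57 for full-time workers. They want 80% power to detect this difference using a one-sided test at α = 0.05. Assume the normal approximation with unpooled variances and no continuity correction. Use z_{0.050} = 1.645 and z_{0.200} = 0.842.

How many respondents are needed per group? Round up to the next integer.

n = (z_α + z_β)² · [p₁(1−p₁) + p₂(1−p₂)] / (p₁ − p₂)²
  = (1.645 + 0.842)² · (0.71·0.29 + 0.57·0.43) / (0.14)²
  = (2.487)² · (0.2059 + 0.2451) / 0.0196
  = 6.1852 · 0.4510 / 0.0196
  = 142.32
Round up → n = 143 per group.

n = 143 per group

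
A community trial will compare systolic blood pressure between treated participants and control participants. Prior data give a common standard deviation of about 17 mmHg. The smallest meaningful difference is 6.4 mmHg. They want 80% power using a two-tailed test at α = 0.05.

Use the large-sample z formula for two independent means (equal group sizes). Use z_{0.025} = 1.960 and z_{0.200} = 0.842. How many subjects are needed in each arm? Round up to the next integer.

n = (z_{α/2} + z_β)² · (σ₁² + σ₂²) / δ²
  = (1.960 + 0.842)² · (2·17² = 578) / 6.4²
  = 7.8512 · 578 / 40.96
  = 110.79
Round up → n = 111 per group.

n = 111 per group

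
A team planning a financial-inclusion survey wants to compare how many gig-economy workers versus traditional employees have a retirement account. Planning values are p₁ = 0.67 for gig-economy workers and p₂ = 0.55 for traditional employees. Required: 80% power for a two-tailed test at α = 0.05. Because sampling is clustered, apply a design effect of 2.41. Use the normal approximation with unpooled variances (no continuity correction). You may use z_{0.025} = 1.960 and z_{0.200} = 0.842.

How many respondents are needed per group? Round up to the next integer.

n = 616 per group

n = (z_{α/2} + z_β)² · [p₁(1−p₁) + p₂(1−p₂)] / (p₁ − p₂)²
  = (1.960 + 0.842)² · (0.67·0.33 + 0.55·0.45) / (0.12)²
  = (2.802)² · (0.2211 + 0.2475) / 0.0144
  = 7.8512 · 0.4686 / 0.0144
  = 255.49
Design effect: 2.41 × 255.49 = 615.73.
Round up → n = 616 per group.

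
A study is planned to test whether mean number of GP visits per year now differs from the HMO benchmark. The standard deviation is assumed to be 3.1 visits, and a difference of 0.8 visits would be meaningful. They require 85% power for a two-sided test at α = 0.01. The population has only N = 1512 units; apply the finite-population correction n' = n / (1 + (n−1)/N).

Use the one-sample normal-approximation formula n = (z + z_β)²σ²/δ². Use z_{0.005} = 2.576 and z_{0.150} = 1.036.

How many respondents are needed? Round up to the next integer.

n = (z_{α/2} + z_β)² · σ² / δ²
  = (2.576 + 1.036)² · 3.1² / 0.8²
  = 13.0465 · 9.61 / 0.64
  = 195.90
Finite-population correction (N = 1512): 195.90 / (1 + (195.90 − 1)/1512) = 173.53.
Round up → n = 174.

n = 174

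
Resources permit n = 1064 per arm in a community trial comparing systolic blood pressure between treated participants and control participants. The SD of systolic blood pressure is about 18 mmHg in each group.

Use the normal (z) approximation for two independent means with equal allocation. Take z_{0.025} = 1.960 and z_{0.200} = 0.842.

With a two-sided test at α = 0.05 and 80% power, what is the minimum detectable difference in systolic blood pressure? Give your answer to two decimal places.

Minimum detectable difference ≈ 2.19 mmHg

δ = (z_{α/2} + z_β) · √((σ₁²+σ₂²)/n)
  = (1.960 + 0.842) · √(648/1064)
  = 2.802 · √0.60902
  = 2.802 · 0.7804
  = 2.1867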